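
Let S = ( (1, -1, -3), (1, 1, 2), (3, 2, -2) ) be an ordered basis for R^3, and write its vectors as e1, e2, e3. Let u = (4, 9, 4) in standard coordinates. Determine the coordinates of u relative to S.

(-4, -1, 3)

Write u = c_1 e1 + ... + c_3 e3 and solve for the c_i.
Solving this 3x3 system gives c = (-4, -1, 3).
Check: -4e1 - e2 + 3e3 = (4, 9, 4).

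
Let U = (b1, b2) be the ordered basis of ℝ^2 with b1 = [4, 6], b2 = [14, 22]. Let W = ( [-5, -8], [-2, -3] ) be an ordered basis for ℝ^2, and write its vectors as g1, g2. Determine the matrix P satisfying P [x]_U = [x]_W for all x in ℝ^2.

Let M have columns bj and N have columns gj. Then for every x, N [x]_W = x = M [x]_U, so P = N^(-1) M.
Since det N = -1, N^(-1) has integer entries; multiplying gives P = [[0, -2], [-2, -2]].

[[0, -2], [-2, -2]]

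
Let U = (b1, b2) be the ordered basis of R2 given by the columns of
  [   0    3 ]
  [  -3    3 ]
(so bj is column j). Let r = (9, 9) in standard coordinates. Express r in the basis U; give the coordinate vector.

(0, 3)

[r]_U is the unique c with M c = r, where M has columns b1, b2.
System: 0c_1 + 3c_2 = 9, -3c_1 + 3c_2 = 9; solving gives c_1 = 0, c_2 = 3.
Check: 0·b1 + 3b2 = (9, 9).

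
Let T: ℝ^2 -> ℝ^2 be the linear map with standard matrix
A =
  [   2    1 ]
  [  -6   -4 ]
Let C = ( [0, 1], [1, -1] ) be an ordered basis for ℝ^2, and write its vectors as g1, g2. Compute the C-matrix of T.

[[-3, -1], [1, 1]]

Let P have columns g1, g2. Then [T]_C = P^(-1) A P.
Here det P = -1, so P^(-1) is integer; computing A P first and then P^(-1)(A P) gives [[-3, -1], [1, 1]].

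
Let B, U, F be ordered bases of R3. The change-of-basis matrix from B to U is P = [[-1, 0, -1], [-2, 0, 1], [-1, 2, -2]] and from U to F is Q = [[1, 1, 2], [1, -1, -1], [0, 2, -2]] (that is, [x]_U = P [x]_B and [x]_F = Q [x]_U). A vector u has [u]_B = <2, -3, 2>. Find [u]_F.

<-30, 10, 20>

First [u]_U = P [u]_B = <-4, -2, -12>.
Then [u]_F = Q [u]_U = <-30, 10, 20>.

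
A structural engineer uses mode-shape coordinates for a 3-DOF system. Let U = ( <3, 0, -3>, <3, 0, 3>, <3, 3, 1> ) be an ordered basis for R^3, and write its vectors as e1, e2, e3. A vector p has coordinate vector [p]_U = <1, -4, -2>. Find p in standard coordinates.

<-15, -6, -17>

p = M [p]_U, where M has columns e1, ..., e3.
Carrying out the matrix-vector product, p = <-15, -6, -17>.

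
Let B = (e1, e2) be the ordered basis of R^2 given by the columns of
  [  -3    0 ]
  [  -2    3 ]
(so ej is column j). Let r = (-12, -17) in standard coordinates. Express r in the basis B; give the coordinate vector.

Write r = c_1 e1 + c_2 e2 and solve for the c_i.
System: -3c_1 + 0c_2 = -12, -2c_1 + 3c_2 = -17; solving gives c_1 = 4, c_2 = -3.
Check: 4e1 - 3e2 = (-12, -17).

(4, -3)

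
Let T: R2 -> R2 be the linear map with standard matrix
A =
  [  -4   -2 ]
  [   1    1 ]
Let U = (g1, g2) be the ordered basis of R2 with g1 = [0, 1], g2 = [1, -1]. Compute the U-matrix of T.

[[-1, -2], [-2, -2]]

Let P have columns g1, g2. Then [T]_U = P^(-1) A P.
Here det P = -1, so P^(-1) is integer; computing A P first and then P^(-1)(A P) gives [[-1, -2], [-2, -2]].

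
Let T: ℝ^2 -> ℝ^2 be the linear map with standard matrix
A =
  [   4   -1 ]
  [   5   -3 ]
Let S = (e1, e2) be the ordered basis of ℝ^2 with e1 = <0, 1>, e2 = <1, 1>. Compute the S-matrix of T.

[[-2, -1], [-1, 3]]

Let P have columns e1, e2. Then [T]_S = P^(-1) A P.
Here det P = -1, so P^(-1) is integer; computing A P first and then P^(-1)(A P) gives [[-2, -1], [-1, 3]].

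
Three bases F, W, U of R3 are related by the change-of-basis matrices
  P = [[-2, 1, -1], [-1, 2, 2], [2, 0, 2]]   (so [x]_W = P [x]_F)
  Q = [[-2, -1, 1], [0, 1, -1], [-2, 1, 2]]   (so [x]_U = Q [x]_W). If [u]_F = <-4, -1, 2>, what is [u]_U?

<-20, 10, -12>

Apply P to get W-coordinates <5, 6, -4>, then Q to get U-coordinates.
The result is [u]_U = <-20, 10, -12>.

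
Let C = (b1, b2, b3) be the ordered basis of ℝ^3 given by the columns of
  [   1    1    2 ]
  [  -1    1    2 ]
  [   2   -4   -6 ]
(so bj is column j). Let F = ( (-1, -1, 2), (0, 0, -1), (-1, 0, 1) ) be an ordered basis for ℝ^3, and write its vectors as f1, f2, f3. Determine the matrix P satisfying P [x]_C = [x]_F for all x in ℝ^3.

Let M have columns bj and N have columns fj. Then for every x, N [x]_F = x = M [x]_C, so P = N^(-1) M.
Since det N = -1, N^(-1) has integer entries; multiplying gives P = [[1, -1, -2], [-2, 2, 2], [-2, 0, 0]].

[[1, -1, -2], [-2, 2, 2], [-2, 0, 0]]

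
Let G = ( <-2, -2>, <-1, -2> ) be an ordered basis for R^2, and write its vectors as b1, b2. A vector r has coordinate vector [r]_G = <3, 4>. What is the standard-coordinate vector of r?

The coordinates say r = 3b1 + 4b2; adding the scaled basis vectors gives <-10, -14>.

<-10, -14>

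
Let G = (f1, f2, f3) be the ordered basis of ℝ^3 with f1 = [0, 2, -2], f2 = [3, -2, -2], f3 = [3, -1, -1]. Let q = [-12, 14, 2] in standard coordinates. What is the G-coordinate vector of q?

Write q = c_1 f1 + ... + c_3 f3 and solve for the c_i.
Gaussian elimination on [M | q] yields c = (3, -4, 0).
Check: 3f1 - 4f2 + 0·f3 = [-12, 14, 2].

[3, -4, 0]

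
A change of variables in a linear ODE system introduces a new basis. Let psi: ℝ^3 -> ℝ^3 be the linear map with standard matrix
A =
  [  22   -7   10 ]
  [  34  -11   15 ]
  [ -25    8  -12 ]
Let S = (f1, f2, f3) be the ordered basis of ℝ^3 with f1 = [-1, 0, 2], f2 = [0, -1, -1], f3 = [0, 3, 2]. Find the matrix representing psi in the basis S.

[[2, 3, 1], [1, -2, 0], [-1, -2, -1]]

Let P have columns f1, ..., f3. Then [psi]_S = P^(-1) A P.
Here det P = -1, so P^(-1) is integer; computing A P first and then P^(-1)(A P) gives [[2, 3, 1], [1, -2, 0], [-1, -2, -1]].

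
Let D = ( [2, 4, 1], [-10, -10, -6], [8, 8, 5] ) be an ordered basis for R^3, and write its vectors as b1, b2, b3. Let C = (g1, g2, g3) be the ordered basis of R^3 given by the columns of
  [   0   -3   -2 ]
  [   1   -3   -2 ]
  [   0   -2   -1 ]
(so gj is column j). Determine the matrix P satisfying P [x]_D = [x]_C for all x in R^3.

[[2, 0, 0], [0, 2, -2], [-1, 2, -1]]

Column j of P is [bj]_C, since P maps D-coordinates to C-coordinates.
Expressing b1 in C: b1 = 2g1 + 0·g2 - g3, so column 1 of P is [2, 0, -1].
Doing the same for each bj gives P = [[2, 0, 0], [0, 2, -2], [-1, 2, -1]].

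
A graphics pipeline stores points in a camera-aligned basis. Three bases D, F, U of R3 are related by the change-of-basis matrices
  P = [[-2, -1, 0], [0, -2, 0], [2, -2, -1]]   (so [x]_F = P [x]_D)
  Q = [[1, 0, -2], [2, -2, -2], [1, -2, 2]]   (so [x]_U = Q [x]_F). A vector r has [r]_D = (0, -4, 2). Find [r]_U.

Apply P to get F-coordinates (4, 8, 6), then Q to get U-coordinates.
The result is [r]_U = (-8, -20, 0).

(-8, -20, 0)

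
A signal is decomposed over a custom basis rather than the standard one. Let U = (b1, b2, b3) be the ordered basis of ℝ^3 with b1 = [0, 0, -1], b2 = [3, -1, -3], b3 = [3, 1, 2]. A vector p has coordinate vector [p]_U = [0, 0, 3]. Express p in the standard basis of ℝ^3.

[9, 3, 6]

By definition p = 0·b1 + 0·b2 + 3b3.
Summing componentwise gives [9, 3, 6].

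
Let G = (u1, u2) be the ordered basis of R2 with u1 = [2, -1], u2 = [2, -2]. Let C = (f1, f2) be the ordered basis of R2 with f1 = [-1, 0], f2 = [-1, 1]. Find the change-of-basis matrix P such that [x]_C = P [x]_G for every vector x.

[[-1, 0], [-1, -2]]

Let M have columns uj and N have columns fj. Then for every x, N [x]_C = x = M [x]_G, so P = N^(-1) M.
Since det N = -1, N^(-1) has integer entries; multiplying gives P = [[-1, 0], [-1, -2]].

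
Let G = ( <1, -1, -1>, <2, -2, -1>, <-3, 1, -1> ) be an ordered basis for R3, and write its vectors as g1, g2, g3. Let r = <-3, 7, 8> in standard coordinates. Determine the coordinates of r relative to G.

<-3, -3, -2>

We seek scalars with c_1 g1 + ... + c_3 g3 = r; equivalently solve M c = r where the columns of M are g1, ..., g3.
Row-reducing the augmented matrix [M | r] gives c = (-3, -3, -2).
Check: -3g1 - 3g2 - 2g3 = <-3, 7, 8>.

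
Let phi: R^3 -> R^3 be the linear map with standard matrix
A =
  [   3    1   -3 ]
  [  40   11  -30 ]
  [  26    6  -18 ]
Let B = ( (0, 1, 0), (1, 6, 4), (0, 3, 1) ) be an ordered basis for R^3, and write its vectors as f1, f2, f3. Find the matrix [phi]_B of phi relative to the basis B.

Let P have columns f1, ..., f3. Then [phi]_B = P^(-1) A P.
Here det P = -1, so P^(-1) is integer; computing A P first and then P^(-1)(A P) gives [[-1, -2, 3], [1, -3, 0], [2, 2, 0]].

[[-1, -2, 3], [1, -3, 0], [2, 2, 0]]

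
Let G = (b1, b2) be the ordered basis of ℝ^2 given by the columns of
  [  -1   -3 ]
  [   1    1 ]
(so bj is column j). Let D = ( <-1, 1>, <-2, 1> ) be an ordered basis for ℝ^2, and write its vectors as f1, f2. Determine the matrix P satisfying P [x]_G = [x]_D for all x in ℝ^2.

[[1, -1], [0, 2]]

Column j of P is [bj]_D, since P maps G-coordinates to D-coordinates.
Expressing b1 in D: b1 = f1 + 0·f2, so column 1 of P is <1, 0>.
Doing the same for each bj gives P = [[1, -1], [0, 2]].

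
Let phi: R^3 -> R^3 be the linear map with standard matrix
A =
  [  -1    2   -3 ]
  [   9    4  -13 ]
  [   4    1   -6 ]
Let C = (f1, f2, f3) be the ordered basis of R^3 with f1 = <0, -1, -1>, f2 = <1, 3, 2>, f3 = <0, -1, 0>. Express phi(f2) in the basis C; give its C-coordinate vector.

Column 2 of [phi]_C is the C-coordinate vector of phi(f2).
In standard coordinates phi(f2) = A f2 = <-1, -5, -5>.
Converting to C: <-1, -5, -5> = 3f1 - f2 - f3, so the coordinate vector is <3, -1, -1>.

<3, -1, -1>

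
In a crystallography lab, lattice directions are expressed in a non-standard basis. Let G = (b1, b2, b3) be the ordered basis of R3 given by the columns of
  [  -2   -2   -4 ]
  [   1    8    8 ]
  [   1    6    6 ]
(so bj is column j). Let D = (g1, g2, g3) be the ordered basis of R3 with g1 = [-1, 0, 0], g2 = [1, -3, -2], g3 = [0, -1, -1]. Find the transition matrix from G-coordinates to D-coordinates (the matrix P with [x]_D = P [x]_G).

[[2, 0, 2], [0, -2, -2], [-1, -2, -2]]

Take x = bj: its G-coordinates are the j-th standard unit vector, so P e_j — column j of P — equals [bj]_D.
b1 = 2g1 + 0·g2 - g3, giving column 1 = [2, 0, -1]; repeating for each j gives P = [[2, 0, 2], [0, -2, -2], [-1, -2, -2]].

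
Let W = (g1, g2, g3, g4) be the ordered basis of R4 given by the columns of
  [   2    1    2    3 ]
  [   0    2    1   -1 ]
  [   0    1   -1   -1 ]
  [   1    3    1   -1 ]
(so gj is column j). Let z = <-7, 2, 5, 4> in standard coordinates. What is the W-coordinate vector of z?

<1, 1, -2, -2>

[z]_W is the unique c with M c = z, where M has columns g1, ..., g4.
Gaussian elimination on [M | z] yields c = (1, 1, -2, -2).
Check: g1 + g2 - 2g3 - 2g4 = <-7, 2, 5, 4>.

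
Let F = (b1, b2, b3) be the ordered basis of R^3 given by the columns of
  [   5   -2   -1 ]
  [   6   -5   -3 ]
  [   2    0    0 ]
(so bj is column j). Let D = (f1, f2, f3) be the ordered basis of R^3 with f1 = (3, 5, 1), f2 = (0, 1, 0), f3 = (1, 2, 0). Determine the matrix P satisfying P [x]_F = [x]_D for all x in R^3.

Column j of P is [bj]_D, since P maps F-coordinates to D-coordinates.
Expressing b1 in D: b1 = 2f1 - 2f2 - f3, so column 1 of P is (2, -2, -1).
Doing the same for each bj gives P = [[2, 0, 0], [-2, -1, -1], [-1, -2, -1]].

[[2, 0, 0], [-2, -1, -1], [-1, -2, -1]]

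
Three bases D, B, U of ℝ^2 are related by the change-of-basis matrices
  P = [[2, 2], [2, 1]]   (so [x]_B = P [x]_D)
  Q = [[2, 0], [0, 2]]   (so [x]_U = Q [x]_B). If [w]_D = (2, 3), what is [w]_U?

(20, 14)

First [w]_B = P [w]_D = (10, 7).
Then [w]_U = Q [w]_B = (20, 14).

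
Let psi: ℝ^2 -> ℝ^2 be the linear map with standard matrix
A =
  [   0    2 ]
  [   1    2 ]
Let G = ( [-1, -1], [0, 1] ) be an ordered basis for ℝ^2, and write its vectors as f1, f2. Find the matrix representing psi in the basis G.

With P the matrix whose columns are f1, f2, [psi]_G = P^(-1) A P.
Column by column: psi(f1) = A f1 = [-2, -3]; its G-coordinates [2, -1] give column 1.
Continuing for each basis vector yields [psi]_G = [[2, -2], [-1, 0]].

[[2, -2], [-1, 0]]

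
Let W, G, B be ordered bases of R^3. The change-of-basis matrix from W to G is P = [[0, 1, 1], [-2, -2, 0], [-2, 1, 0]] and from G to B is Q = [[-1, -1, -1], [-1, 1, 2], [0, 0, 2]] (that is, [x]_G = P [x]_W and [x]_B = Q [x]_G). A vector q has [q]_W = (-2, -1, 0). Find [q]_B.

(-8, 13, 6)

Apply P to get G-coordinates (-1, 6, 3), then Q to get B-coordinates.
The result is [q]_B = (-8, 13, 6).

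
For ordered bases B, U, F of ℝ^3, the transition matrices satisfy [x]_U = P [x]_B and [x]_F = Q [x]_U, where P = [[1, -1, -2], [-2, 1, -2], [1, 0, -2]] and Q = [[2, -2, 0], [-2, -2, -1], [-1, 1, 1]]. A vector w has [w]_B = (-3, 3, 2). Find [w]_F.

Composing the changes, [w]_F = Q P [w]_B.
Q P = [[6, -4, 0], [1, 0, 10], [-2, 2, -2]]; applying this to (-3, 3, 2) gives (-30, 17, 8).

(-30, 17, 8)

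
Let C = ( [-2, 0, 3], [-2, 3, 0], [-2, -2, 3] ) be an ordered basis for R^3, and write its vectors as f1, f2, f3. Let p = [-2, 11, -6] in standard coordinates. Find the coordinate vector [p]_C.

[-1, 3, -1]

[p]_C is the unique c with M c = p, where M has columns f1, ..., f3.
Row-reducing the augmented matrix [M | p] gives c = (-1, 3, -1).
Check: -f1 + 3f2 - f3 = [-2, 11, -6].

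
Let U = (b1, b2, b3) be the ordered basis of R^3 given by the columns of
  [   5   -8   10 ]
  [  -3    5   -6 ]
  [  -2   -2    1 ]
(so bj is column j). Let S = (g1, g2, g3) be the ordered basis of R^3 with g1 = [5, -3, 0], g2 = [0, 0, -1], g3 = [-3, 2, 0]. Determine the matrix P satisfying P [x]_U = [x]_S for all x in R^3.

[[1, -1, 2], [2, 2, -1], [0, 1, 0]]

Take x = bj: its U-coordinates are the j-th standard unit vector, so P e_j — column j of P — equals [bj]_S.
b1 = g1 + 2g2 + 0·g3, giving column 1 = [1, 2, 0]; repeating for each j gives P = [[1, -1, 2], [2, 2, -1], [0, 1, 0]].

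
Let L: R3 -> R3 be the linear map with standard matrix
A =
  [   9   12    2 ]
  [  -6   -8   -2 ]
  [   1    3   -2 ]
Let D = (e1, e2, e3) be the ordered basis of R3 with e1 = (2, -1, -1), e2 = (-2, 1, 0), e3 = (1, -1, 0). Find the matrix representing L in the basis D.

With P the matrix whose columns are e1, ..., e3, [L]_D = P^(-1) A P.
Column by column: L(e1) = A e1 = (4, -2, 1); its D-coordinates (-1, -3, 0) give column 1.
Continuing for each basis vector yields [L]_D = [[-1, -1, 2], [-3, 1, 3], [0, -2, -1]].

[[-1, -1, 2], [-3, 1, 3], [0, -2, -1]]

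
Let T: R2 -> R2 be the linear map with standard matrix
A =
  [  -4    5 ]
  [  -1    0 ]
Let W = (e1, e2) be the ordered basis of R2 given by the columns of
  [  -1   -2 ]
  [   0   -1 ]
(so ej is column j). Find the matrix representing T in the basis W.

The j-th column of [T]_W is [T(ej)]_W.
T(e1) = A e1 = [4, 1] = -2e1 - e2, so column 1 is [-2, -1].
Repeating for e2 and assembling the columns gives [[-2, 1], [-1, -2]].

[[-2, 1], [-1, -2]]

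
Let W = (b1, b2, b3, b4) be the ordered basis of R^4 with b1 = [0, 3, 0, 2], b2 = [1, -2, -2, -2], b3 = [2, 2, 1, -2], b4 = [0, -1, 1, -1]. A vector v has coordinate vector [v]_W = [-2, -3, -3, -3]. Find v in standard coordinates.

[-9, -3, 0, 11]

By definition v = -2b1 - 3b2 - 3b3 - 3b4.
Summing componentwise gives [-9, -3, 0, 11].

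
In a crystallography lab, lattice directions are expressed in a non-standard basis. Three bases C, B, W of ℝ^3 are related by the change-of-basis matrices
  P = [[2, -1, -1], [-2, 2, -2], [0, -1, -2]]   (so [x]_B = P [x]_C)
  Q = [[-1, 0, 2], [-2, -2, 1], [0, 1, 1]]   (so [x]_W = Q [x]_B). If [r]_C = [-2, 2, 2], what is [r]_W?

Composing the changes, [r]_W = Q P [r]_C.
Q P = [[-2, -1, -3], [0, -3, 4], [-2, 1, -4]]; applying this to [-2, 2, 2] gives [-4, 2, -2].

[-4, 2, -2]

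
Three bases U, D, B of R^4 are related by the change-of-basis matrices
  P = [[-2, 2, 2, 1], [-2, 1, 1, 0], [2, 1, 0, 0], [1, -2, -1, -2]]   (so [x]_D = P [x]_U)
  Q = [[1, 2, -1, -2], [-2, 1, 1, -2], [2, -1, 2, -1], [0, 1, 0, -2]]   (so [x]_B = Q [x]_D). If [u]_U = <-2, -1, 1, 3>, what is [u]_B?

First [u]_D = P [u]_U = <7, 4, -5, -7>.
Then [u]_B = Q [u]_D = <34, -1, 7, 18>.

<34, -1, 7, 18>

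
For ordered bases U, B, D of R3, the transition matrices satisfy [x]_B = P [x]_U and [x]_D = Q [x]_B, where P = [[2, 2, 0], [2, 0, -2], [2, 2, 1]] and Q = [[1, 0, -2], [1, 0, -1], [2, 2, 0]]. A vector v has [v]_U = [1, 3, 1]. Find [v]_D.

[-10, -1, 16]

First [v]_B = P [v]_U = [8, 0, 9].
Then [v]_D = Q [v]_B = [-10, -1, 16].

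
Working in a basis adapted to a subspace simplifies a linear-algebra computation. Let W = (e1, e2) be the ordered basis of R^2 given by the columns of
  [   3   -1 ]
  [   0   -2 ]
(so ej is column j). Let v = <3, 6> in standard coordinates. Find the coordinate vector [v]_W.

We seek scalars with c_1 e1 + c_2 e2 = v; equivalently solve M c = v where the columns of M are e1, e2.
System: 3c_1 - c_2 = 3, 0c_1 - 2c_2 = 6; solving gives c_1 = 0, c_2 = -3.
Check: 0·e1 - 3e2 = <3, 6>.

<0, -3>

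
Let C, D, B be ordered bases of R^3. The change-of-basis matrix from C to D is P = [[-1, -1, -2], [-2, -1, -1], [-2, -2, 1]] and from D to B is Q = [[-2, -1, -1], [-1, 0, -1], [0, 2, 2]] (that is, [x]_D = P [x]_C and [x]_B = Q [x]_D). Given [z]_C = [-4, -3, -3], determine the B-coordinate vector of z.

[-51, -24, 50]

Composing the changes, [z]_B = Q P [z]_C.
Q P = [[6, 5, 4], [3, 3, 1], [-8, -6, 0]]; applying this to [-4, -3, -3] gives [-51, -24, 50].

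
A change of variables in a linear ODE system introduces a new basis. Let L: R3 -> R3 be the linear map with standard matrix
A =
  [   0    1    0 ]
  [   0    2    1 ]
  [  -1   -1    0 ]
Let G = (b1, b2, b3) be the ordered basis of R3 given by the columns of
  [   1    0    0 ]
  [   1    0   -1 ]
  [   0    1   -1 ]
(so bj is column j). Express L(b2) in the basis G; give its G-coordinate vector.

[0, -1, -1]

Compute L(b2) = A b2 = [0, 1, 0] in standard coordinates.
Then write this in G-coordinates: solve for y in y_1 b1 + ... + y_3 b3 = [0, 1, 0].
This gives y = [0, -1, -1], which is column 2 of [L]_G.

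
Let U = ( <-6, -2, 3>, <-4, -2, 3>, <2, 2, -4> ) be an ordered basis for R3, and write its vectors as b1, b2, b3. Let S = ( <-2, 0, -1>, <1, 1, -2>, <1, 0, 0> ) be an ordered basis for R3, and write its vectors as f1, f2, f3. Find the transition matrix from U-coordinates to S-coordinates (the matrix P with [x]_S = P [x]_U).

[[1, 1, 0], [-2, -2, 2], [-2, 0, 0]]

Column j of P is [bj]_S, since P maps U-coordinates to S-coordinates.
Expressing b1 in S: b1 = f1 - 2f2 - 2f3, so column 1 of P is <1, -2, -2>.
Doing the same for each bj gives P = [[1, 1, 0], [-2, -2, 2], [-2, 0, 0]].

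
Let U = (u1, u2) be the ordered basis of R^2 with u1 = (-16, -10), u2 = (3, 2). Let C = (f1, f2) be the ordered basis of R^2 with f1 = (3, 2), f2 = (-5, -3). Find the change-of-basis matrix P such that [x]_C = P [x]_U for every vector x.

[[-2, 1], [2, 0]]

Take x = uj: its U-coordinates are the j-th standard unit vector, so P e_j — column j of P — equals [uj]_C.
u1 = -2f1 + 2f2, giving column 1 = (-2, 2); repeating for each j gives P = [[-2, 1], [2, 0]].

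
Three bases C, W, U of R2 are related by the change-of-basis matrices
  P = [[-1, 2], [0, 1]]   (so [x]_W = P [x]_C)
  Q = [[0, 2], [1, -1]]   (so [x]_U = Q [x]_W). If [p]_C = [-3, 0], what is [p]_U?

Apply P to get W-coordinates [3, 0], then Q to get U-coordinates.
The result is [p]_U = [0, 3].

[0, 3]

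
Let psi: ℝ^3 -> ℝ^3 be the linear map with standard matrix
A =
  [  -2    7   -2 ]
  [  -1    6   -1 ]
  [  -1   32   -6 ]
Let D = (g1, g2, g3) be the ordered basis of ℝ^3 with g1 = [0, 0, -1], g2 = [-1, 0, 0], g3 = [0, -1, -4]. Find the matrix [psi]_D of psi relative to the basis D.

With P the matrix whose columns are g1, ..., g3, [psi]_D = P^(-1) A P.
Column by column: psi(g1) = A g1 = [2, 1, 6]; its D-coordinates [-2, -2, -1] give column 1.
Continuing for each basis vector yields [psi]_D = [[-2, 3, 0], [-2, -2, -1], [-1, -1, 2]].

[[-2, 3, 0], [-2, -2, -1], [-1, -1, 2]]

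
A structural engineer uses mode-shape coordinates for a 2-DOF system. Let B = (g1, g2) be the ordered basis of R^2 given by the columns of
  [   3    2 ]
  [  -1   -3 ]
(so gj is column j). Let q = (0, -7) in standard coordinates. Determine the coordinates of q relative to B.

(-2, 3)

[q]_B is the unique c with M c = q, where M has columns g1, g2.
System: 3c_1 + 2c_2 = 0, -c_1 - 3c_2 = -7; solving gives c_1 = -2, c_2 = 3.
Check: -2g1 + 3g2 = (0, -7).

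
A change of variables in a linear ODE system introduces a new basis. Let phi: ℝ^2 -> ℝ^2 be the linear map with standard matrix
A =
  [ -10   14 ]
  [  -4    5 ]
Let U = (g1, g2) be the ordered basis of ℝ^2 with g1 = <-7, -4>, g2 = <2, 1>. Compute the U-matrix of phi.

[[-2, 0], [0, -3]]

With P the matrix whose columns are g1, g2, [phi]_U = P^(-1) A P.
Column by column: phi(g1) = A g1 = <14, 8>; its U-coordinates <-2, 0> give column 1.
Continuing for each basis vector yields [phi]_U = [[-2, 0], [0, -3]].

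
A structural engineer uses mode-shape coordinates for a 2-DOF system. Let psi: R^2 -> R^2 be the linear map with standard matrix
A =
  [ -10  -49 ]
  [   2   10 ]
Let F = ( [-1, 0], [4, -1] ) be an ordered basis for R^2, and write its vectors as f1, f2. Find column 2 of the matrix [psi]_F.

Compute psi(f2) = A f2 = [9, -2] in standard coordinates.
Then write this in F-coordinates: solve for y in y_1 f1 + y_2 f2 = [9, -2].
This gives y = [-1, 2], which is column 2 of [psi]_F.

[-1, 2]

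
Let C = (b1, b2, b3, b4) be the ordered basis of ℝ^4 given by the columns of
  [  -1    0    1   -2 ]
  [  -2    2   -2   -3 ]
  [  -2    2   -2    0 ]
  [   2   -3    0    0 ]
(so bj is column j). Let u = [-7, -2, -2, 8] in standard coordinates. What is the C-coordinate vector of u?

We seek scalars with c_1 b1 + ... + c_4 b4 = u; equivalently solve M c = u where the columns of M are b1, ..., b4.
Solving this 4x4 system gives c = (4, 0, -3, 0).
Check: 4b1 + 0·b2 - 3b3 + 0·b4 = [-7, -2, -2, 8].

[4, 0, -3, 0]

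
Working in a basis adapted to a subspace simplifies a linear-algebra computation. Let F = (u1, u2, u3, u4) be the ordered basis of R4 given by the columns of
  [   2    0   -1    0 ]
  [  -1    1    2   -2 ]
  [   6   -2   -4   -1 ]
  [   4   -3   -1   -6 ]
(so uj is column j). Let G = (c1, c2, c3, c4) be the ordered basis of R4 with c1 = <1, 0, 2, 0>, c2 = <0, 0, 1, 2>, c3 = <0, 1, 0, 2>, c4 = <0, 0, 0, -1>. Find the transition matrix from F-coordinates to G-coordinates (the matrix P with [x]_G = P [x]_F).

[[2, 0, -1, 0], [2, -2, -2, -1], [-1, 1, 2, -2], [-2, 1, 1, 0]]

Let M have columns uj and N have columns cj. Then for every x, N [x]_G = x = M [x]_F, so P = N^(-1) M.
Since det N = 1, N^(-1) has integer entries; multiplying gives P = [[2, 0, -1, 0], [2, -2, -2, -1], [-1, 1, 2, -2], [-2, 1, 1, 0]].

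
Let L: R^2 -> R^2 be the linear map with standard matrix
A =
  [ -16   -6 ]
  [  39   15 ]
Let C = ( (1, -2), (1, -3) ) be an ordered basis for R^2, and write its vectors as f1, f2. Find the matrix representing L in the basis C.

[[-3, 0], [-1, 2]]

Let P have columns f1, f2. Then [L]_C = P^(-1) A P.
Here det P = -1, so P^(-1) is integer; computing A P first and then P^(-1)(A P) gives [[-3, 0], [-1, 2]].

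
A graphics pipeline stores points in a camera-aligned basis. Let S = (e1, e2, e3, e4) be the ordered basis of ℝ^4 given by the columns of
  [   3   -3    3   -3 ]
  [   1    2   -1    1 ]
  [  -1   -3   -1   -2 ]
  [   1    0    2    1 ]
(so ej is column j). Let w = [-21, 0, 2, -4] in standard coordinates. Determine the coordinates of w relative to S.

[-3, -1, -2, 3]

We seek scalars with c_1 e1 + ... + c_4 e4 = w; equivalently solve M c = w where the columns of M are e1, ..., e4.
Gaussian elimination on [M | w] yields c = (-3, -1, -2, 3).
Check: -3e1 - e2 - 2e3 + 3e4 = [-21, 0, 2, -4].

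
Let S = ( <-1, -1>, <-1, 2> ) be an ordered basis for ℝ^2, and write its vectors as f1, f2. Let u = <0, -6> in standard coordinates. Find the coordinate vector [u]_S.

[u]_S is the unique c with M c = u, where M has columns f1, f2.
System: -c_1 - c_2 = 0, -c_1 + 2c_2 = -6; solving gives c_1 = 2, c_2 = -2.
Check: 2f1 - 2f2 = <0, -6>.

<2, -2>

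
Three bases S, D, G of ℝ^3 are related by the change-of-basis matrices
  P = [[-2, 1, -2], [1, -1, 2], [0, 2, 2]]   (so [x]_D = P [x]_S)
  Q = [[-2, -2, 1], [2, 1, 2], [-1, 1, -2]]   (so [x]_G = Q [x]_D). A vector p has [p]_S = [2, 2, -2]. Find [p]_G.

[4, 0, -6]

Apply P to get D-coordinates [2, -4, 0], then Q to get G-coordinates.
The result is [p]_G = [4, 0, -6].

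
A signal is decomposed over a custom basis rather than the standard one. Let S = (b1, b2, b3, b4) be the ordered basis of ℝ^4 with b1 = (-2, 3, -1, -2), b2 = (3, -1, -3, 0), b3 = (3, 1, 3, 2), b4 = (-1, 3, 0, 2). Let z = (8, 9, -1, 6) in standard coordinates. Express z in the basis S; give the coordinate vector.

(1, 2, 2, 2)

We seek scalars with c_1 b1 + ... + c_4 b4 = z; equivalently solve M c = z where the columns of M are b1, ..., b4.
Gaussian elimination on [M | z] yields c = (1, 2, 2, 2).
Check: b1 + 2b2 + 2b3 + 2b4 = (8, 9, -1, 6).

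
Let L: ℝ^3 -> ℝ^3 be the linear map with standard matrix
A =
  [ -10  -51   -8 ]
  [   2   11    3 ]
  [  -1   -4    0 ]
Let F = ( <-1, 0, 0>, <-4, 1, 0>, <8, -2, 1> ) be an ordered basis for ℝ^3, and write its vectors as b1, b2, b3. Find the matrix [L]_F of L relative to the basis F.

[[-2, -1, -2], [0, 3, -3], [1, 0, 0]]

With P the matrix whose columns are b1, ..., b3, [L]_F = P^(-1) A P.
Column by column: L(b1) = A b1 = <10, -2, 1>; its F-coordinates <-2, 0, 1> give column 1.
Continuing for each basis vector yields [L]_F = [[-2, -1, -2], [0, 3, -3], [1, 0, 0]].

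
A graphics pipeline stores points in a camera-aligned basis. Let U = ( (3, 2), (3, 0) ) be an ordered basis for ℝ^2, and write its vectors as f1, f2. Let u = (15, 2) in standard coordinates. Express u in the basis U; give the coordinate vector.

(1, 4)

[u]_U is the unique c with M c = u, where M has columns f1, f2.
System: 3c_1 + 3c_2 = 15, 2c_1 + 0c_2 = 2; solving gives c_1 = 1, c_2 = 4.
Check: f1 + 4f2 = (15, 2).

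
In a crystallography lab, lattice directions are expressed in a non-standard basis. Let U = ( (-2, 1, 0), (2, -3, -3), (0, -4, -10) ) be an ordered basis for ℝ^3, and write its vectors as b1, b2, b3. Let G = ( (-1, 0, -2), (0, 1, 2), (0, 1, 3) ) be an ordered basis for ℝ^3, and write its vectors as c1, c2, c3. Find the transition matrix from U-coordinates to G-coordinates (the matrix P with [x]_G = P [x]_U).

Let M have columns bj and N have columns cj. Then for every x, N [x]_G = x = M [x]_U, so P = N^(-1) M.
Since det N = -1, N^(-1) has integer entries; multiplying gives P = [[2, -2, 0], [-1, -2, -2], [2, -1, -2]].

[[2, -2, 0], [-1, -2, -2], [2, -1, -2]]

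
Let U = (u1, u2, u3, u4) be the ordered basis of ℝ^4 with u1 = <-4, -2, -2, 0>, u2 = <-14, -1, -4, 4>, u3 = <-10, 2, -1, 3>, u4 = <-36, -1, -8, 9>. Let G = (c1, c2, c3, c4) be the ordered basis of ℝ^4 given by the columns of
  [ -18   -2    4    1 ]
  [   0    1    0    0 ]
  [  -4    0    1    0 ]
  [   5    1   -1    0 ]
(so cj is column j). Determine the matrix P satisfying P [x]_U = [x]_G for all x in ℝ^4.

Column j of P is [uj]_G, since P maps U-coordinates to G-coordinates.
Expressing u1 in G: u1 = 0·c1 - 2c2 - 2c3 + 0·c4, so column 1 of P is <0, -2, -2, 0>.
Doing the same for each uj gives P = [[0, 1, 0, 2], [-2, -1, 2, -1], [-2, 0, -1, 0], [0, 2, -2, -2]].

[[0, 1, 0, 2], [-2, -1, 2, -1], [-2, 0, -1, 0], [0, 2, -2, -2]]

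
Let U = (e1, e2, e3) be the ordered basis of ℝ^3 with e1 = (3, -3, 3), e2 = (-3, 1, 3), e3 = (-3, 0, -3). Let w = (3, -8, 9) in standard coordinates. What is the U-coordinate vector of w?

(3, 1, 1)

[w]_U is the unique c with M c = w, where M has columns e1, ..., e3.
Gaussian elimination on [M | w] yields c = (3, 1, 1).
Check: 3e1 + e2 + e3 = (3, -8, 9).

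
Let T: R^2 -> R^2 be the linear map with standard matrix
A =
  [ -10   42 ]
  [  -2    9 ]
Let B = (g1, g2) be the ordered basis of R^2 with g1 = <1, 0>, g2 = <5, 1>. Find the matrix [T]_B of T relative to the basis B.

With P the matrix whose columns are g1, g2, [T]_B = P^(-1) A P.
Column by column: T(g1) = A g1 = <-10, -2>; its B-coordinates <0, -2> give column 1.
Continuing for each basis vector yields [T]_B = [[0, -3], [-2, -1]].

[[0, -3], [-2, -1]]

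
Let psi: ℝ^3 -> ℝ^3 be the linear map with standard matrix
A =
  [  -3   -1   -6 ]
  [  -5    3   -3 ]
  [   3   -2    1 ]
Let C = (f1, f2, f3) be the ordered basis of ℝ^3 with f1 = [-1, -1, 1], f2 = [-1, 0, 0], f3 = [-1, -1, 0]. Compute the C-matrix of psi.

[[0, -3, -1], [1, 2, -2], [1, -2, -1]]

With P the matrix whose columns are f1, ..., f3, [psi]_C = P^(-1) A P.
Column by column: psi(f1) = A f1 = [-2, -1, 0]; its C-coordinates [0, 1, 1] give column 1.
Continuing for each basis vector yields [psi]_C = [[0, -3, -1], [1, 2, -2], [1, -2, -1]].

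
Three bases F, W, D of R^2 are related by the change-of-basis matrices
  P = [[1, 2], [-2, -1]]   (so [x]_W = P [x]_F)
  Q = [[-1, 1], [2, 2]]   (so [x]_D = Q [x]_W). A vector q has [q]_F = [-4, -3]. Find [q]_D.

Apply P to get W-coordinates [-10, 11], then Q to get D-coordinates.
The result is [q]_D = [21, 2].

[21, 2]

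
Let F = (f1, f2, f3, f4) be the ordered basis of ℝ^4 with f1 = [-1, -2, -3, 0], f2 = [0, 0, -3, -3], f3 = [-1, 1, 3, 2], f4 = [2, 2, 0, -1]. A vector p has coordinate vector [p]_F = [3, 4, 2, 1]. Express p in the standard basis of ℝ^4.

The coordinates say p = 3f1 + 4f2 + 2f3 + f4; adding the scaled basis vectors gives [-3, -2, -15, -9].

[-3, -2, -15, -9]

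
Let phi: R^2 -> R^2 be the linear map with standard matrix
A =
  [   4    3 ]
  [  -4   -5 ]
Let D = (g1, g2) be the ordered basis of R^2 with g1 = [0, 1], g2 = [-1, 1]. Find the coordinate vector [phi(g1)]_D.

[-2, -3]

Compute phi(g1) = A g1 = [3, -5] in standard coordinates.
Then write this in D-coordinates: solve for y in y_1 g1 + y_2 g2 = [3, -5].
This gives y = [-2, -3], which is column 1 of [phi]_D.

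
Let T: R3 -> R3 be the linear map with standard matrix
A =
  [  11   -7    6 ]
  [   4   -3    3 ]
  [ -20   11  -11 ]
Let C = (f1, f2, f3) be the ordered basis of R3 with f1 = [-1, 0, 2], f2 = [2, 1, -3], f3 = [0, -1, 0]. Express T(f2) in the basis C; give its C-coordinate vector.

Column 2 of [T]_C is the C-coordinate vector of T(f2).
In standard coordinates T(f2) = A f2 = [-3, -4, 4].
Converting to C: [-3, -4, 4] = -f1 - 2f2 + 2f3, so the coordinate vector is [-1, -2, 2].

[-1, -2, 2]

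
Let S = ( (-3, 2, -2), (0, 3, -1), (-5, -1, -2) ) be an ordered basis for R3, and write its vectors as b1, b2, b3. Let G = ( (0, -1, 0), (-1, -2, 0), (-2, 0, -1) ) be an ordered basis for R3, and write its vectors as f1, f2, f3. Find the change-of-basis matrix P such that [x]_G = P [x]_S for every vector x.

Column j of P is [bj]_G, since P maps S-coordinates to G-coordinates.
Expressing b1 in G: b1 = 0·f1 - f2 + 2f3, so column 1 of P is (0, -1, 2).
Doing the same for each bj gives P = [[0, 1, -1], [-1, -2, 1], [2, 1, 2]].

[[0, 1, -1], [-1, -2, 1], [2, 1, 2]]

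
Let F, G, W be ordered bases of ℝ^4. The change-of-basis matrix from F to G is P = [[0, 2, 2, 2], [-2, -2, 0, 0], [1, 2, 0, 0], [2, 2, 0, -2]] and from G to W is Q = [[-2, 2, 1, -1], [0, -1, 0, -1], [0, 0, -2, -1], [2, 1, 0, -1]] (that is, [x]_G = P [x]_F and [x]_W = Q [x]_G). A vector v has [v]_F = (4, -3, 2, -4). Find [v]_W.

(4, -8, -6, -32)

First [v]_G = P [v]_F = (-10, -2, -2, 10).
Then [v]_W = Q [v]_G = (4, -8, -6, -32).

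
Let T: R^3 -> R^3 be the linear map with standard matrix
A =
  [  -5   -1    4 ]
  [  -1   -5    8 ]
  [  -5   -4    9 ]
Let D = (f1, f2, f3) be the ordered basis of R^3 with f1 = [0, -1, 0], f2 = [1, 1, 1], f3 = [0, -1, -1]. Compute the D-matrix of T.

[[-1, -2, -2], [1, -2, -3], [-3, -2, 2]]

With P the matrix whose columns are f1, ..., f3, [T]_D = P^(-1) A P.
Column by column: T(f1) = A f1 = [1, 5, 4]; its D-coordinates [-1, 1, -3] give column 1.
Continuing for each basis vector yields [T]_D = [[-1, -2, -2], [1, -2, -3], [-3, -2, 2]].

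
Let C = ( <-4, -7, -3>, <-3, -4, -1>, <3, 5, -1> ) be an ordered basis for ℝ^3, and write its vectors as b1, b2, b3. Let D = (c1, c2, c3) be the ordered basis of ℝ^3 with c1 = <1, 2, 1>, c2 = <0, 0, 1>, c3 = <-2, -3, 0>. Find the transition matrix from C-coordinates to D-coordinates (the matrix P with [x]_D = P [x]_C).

Let M have columns bj and N have columns cj. Then for every x, N [x]_D = x = M [x]_C, so P = N^(-1) M.
Since det N = -1, N^(-1) has integer entries; multiplying gives P = [[-2, 1, 1], [-1, -2, -2], [1, 2, -1]].

[[-2, 1, 1], [-1, -2, -2], [1, 2, -1]]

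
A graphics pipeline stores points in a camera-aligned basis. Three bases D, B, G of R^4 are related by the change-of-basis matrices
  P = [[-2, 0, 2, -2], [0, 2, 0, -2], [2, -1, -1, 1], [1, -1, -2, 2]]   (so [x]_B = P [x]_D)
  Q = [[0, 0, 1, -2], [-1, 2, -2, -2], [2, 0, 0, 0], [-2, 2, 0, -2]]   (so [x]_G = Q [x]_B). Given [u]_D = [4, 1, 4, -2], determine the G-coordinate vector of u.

[19, 24, 8, 22]

First [u]_B = P [u]_D = [4, 6, 1, -9].
Then [u]_G = Q [u]_B = [19, 24, 8, 22].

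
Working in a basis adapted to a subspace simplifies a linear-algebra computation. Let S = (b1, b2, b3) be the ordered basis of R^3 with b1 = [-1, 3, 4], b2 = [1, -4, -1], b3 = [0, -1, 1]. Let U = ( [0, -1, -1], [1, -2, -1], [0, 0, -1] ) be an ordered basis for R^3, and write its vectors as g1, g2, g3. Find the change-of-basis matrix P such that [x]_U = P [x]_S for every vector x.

[[-1, 2, 1], [-1, 1, 0], [-2, -2, -2]]

Take x = bj: its S-coordinates are the j-th standard unit vector, so P e_j — column j of P — equals [bj]_U.
b1 = -g1 - g2 - 2g3, giving column 1 = [-1, -1, -2]; repeating for each j gives P = [[-1, 2, 1], [-1, 1, 0], [-2, -2, -2]].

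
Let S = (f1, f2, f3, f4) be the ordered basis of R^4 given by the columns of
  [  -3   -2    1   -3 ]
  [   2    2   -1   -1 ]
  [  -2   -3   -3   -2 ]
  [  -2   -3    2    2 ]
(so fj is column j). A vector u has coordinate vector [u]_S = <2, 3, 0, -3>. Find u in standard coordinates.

<-3, 13, -7, -19>

The coordinates say u = 2f1 + 3f2 + 0·f3 - 3f4; adding the scaled basis vectors gives <-3, 13, -7, -19>.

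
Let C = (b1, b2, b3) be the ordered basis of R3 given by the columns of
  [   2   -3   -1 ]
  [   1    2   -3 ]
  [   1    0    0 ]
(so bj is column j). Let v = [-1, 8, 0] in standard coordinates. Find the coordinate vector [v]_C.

Write v = c_1 b1 + ... + c_3 b3 and solve for the c_i.
Row-reducing the augmented matrix [M | v] gives c = (0, 1, -2).
Check: 0·b1 + b2 - 2b3 = [-1, 8, 0].

[0, 1, -2]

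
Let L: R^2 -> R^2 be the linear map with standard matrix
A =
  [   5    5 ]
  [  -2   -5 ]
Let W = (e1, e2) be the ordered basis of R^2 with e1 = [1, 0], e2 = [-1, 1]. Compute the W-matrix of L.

With P the matrix whose columns are e1, e2, [L]_W = P^(-1) A P.
Column by column: L(e1) = A e1 = [5, -2]; its W-coordinates [3, -2] give column 1.
Continuing for each basis vector yields [L]_W = [[3, -3], [-2, -3]].

[[3, -3], [-2, -3]]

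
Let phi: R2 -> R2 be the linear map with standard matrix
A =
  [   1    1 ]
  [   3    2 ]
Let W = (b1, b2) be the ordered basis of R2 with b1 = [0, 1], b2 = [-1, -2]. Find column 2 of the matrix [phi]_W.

Column 2 of [phi]_W is the W-coordinate vector of phi(b2).
In standard coordinates phi(b2) = A b2 = [-3, -7].
Converting to W: [-3, -7] = -b1 + 3b2, so the coordinate vector is [-1, 3].

[-1, 3]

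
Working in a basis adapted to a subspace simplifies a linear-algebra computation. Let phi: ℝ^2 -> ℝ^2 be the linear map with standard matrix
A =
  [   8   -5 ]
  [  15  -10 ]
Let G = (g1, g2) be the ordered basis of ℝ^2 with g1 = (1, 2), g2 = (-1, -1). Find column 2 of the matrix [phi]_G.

(-2, 1)

Column 2 of [phi]_G is the G-coordinate vector of phi(g2).
In standard coordinates phi(g2) = A g2 = (-3, -5).
Converting to G: (-3, -5) = -2g1 + g2, so the coordinate vector is (-2, 1).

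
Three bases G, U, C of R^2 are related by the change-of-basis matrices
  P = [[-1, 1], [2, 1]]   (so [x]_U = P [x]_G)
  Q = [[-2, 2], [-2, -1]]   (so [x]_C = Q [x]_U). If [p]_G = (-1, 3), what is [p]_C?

(-6, -9)

Composing the changes, [p]_C = Q P [p]_G.
Q P = [[6, 0], [0, -3]]; applying this to (-1, 3) gives (-6, -9).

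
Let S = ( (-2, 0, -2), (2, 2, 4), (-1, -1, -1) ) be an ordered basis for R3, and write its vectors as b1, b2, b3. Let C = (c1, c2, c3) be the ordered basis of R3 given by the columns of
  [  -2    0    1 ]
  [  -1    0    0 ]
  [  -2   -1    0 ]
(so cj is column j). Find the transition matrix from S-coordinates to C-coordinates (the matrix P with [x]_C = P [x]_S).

Take x = bj: its S-coordinates are the j-th standard unit vector, so P e_j — column j of P — equals [bj]_C.
b1 = 0·c1 + 2c2 - 2c3, giving column 1 = (0, 2, -2); repeating for each j gives P = [[0, -2, 1], [2, 0, -1], [-2, -2, 1]].

[[0, -2, 1], [2, 0, -1], [-2, -2, 1]]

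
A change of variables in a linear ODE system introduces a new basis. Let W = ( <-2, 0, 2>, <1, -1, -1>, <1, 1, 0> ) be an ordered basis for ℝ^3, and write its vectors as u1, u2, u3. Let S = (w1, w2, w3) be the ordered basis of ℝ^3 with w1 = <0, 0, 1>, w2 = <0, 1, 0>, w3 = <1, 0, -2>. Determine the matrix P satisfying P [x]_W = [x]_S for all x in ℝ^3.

Take x = uj: its W-coordinates are the j-th standard unit vector, so P e_j — column j of P — equals [uj]_S.
u1 = -2w1 + 0·w2 - 2w3, giving column 1 = <-2, 0, -2>; repeating for each j gives P = [[-2, 1, 2], [0, -1, 1], [-2, 1, 1]].

[[-2, 1, 2], [0, -1, 1], [-2, 1, 1]]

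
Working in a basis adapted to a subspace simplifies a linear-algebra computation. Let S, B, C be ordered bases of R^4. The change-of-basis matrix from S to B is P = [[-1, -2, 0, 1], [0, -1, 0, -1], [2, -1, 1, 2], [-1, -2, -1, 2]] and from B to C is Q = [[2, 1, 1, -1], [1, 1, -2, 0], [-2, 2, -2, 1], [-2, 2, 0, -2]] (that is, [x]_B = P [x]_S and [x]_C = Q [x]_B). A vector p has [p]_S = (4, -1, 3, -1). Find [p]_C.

Composing the changes, [p]_C = Q P [p]_S.
Q P = [[1, -4, 2, 1], [-5, -1, -2, -4], [-3, 2, -3, -6], [4, 6, 2, -8]]; applying this to (4, -1, 3, -1) gives (13, -21, -17, 24).

(13, -21, -17, 24)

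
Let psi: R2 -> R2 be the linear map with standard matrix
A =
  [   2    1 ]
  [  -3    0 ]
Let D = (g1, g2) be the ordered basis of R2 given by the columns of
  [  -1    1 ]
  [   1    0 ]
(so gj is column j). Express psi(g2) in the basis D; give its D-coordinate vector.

[-3, -1]

Column 2 of [psi]_D is the D-coordinate vector of psi(g2).
In standard coordinates psi(g2) = A g2 = [2, -3].
Converting to D: [2, -3] = -3g1 - g2, so the coordinate vector is [-3, -1].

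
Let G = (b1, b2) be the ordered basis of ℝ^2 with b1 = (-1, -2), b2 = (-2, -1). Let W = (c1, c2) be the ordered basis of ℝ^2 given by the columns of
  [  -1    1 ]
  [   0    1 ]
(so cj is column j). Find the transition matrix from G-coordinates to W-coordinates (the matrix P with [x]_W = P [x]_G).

[[-1, 1], [-2, -1]]

Take x = bj: its G-coordinates are the j-th standard unit vector, so P e_j — column j of P — equals [bj]_W.
b1 = -c1 - 2c2, giving column 1 = (-1, -2); repeating for each j gives P = [[-1, 1], [-2, -1]].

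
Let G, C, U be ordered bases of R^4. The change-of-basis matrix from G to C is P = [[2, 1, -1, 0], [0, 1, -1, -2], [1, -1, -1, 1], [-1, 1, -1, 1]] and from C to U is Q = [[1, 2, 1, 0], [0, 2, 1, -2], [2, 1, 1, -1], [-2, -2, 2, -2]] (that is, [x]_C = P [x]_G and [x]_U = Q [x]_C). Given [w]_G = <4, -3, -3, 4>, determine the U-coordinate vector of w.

Apply P to get C-coordinates <8, -8, 14, 0>, then Q to get U-coordinates.
The result is [w]_U = <6, -2, 22, 28>.

<6, -2, 22, 28>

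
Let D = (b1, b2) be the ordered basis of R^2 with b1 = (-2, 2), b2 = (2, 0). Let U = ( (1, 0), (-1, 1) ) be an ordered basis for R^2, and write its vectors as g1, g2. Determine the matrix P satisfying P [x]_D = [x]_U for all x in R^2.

Column j of P is [bj]_U, since P maps D-coordinates to U-coordinates.
Expressing b1 in U: b1 = 0·g1 + 2g2, so column 1 of P is (0, 2).
Doing the same for each bj gives P = [[0, 2], [2, 0]].

[[0, 2], [2, 0]]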